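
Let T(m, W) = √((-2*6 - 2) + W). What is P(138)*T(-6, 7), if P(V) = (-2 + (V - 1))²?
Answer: 18225*I*√7 ≈ 48219.0*I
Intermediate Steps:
P(V) = (-3 + V)² (P(V) = (-2 + (-1 + V))² = (-3 + V)²)
T(m, W) = √(-14 + W) (T(m, W) = √((-12 - 2) + W) = √(-14 + W))
P(138)*T(-6, 7) = (-3 + 138)²*√(-14 + 7) = 135²*√(-7) = 18225*(I*√7) = 18225*I*√7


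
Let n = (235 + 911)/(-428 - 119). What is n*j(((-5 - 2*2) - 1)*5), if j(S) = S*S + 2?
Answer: -2867292/547 ≈ -5241.9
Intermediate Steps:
j(S) = 2 + S² (j(S) = S² + 2 = 2 + S²)
n = -1146/547 (n = 1146/(-547) = 1146*(-1/547) = -1146/547 ≈ -2.0951)
n*j(((-5 - 2*2) - 1)*5) = -1146*(2 + (((-5 - 2*2) - 1)*5)²)/547 = -1146*(2 + (((-5 - 4) - 1)*5)²)/547 = -1146*(2 + ((-9 - 1)*5)²)/547 = -1146*(2 + (-10*5)²)/547 = -1146*(2 + (-50)²)/547 = -1146*(2 + 2500)/547 = -1146/547*2502 = -2867292/547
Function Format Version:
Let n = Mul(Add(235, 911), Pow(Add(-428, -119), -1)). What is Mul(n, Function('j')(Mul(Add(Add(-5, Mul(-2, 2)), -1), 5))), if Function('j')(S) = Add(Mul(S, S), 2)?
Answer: Rational(-2867292, 547) ≈ -5241.9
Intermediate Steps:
Function('j')(S) = Add(2, Pow(S, 2)) (Function('j')(S) = Add(Pow(S, 2), 2) = Add(2, Pow(S, 2)))
n = Rational(-1146, 547) (n = Mul(1146, Pow(-547, -1)) = Mul(1146, Rational(-1, 547)) = Rational(-1146, 547) ≈ -2.0951)
Mul(n, Function('j')(Mul(Add(Add(-5, Mul(-2, 2)), -1), 5))) = Mul(Rational(-1146, 547), Add(2, Pow(Mul(Add(Add(-5, Mul(-2, 2)), -1), 5), 2))) = Mul(Rational(-1146, 547), Add(2, Pow(Mul(Add(Add(-5, -4), -1), 5), 2))) = Mul(Rational(-1146, 547), Add(2, Pow(Mul(Add(-9, -1), 5), 2))) = Mul(Rational(-1146, 547), Add(2, Pow(Mul(-10, 5), 2))) = Mul(Rational(-1146, 547), Add(2, Pow(-50, 2))) = Mul(Rational(-1146, 547), Add(2, 2500)) = Mul(Rational(-1146, 547), 2502) = Rational(-2867292, 547)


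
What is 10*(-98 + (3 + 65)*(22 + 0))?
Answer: 13980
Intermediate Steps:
10*(-98 + (3 + 65)*(22 + 0)) = 10*(-98 + 68*22) = 10*(-98 + 1496) = 10*1398 = 13980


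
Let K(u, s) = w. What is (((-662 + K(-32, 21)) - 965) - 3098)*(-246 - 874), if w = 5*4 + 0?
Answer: 5269600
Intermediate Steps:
w = 20 (w = 20 + 0 = 20)
K(u, s) = 20
(((-662 + K(-32, 21)) - 965) - 3098)*(-246 - 874) = (((-662 + 20) - 965) - 3098)*(-246 - 874) = ((-642 - 965) - 3098)*(-1120) = (-1607 - 3098)*(-1120) = -4705*(-1120) = 5269600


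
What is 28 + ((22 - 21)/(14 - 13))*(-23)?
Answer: 5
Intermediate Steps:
28 + ((22 - 21)/(14 - 13))*(-23) = 28 + (1/1)*(-23) = 28 + (1*1)*(-23) = 28 + 1*(-23) = 28 - 23 = 5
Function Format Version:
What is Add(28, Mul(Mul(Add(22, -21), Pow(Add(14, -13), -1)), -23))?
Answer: 5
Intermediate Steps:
Add(28, Mul(Mul(Add(22, -21), Pow(Add(14, -13), -1)), -23)) = Add(28, Mul(Mul(1, Pow(1, -1)), -23)) = Add(28, Mul(Mul(1, 1), -23)) = Add(28, Mul(1, -23)) = Add(28, -23) = 5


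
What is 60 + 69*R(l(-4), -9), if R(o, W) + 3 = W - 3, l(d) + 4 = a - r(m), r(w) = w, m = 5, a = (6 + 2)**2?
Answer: -975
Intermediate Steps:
a = 64 (a = 8**2 = 64)
l(d) = 55 (l(d) = -4 + (64 - 1*5) = -4 + (64 - 5) = -4 + 59 = 55)
R(o, W) = -6 + W (R(o, W) = -3 + (W - 3) = -3 + (-3 + W) = -6 + W)
60 + 69*R(l(-4), -9) = 60 + 69*(-6 - 9) = 60 + 69*(-15) = 60 - 1035 = -975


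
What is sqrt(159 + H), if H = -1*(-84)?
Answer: 9*sqrt(3) ≈ 15.588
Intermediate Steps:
H = 84
sqrt(159 + H) = sqrt(159 + 84) = sqrt(243) = 9*sqrt(3)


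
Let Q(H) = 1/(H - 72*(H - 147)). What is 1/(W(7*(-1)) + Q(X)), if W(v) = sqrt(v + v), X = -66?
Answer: 15270/3264420601 - 233172900*I*sqrt(14)/3264420601 ≈ 4.6777e-6 - 0.26726*I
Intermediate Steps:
W(v) = sqrt(2)*sqrt(v) (W(v) = sqrt(2*v) = sqrt(2)*sqrt(v))
Q(H) = 1/(10584 - 71*H) (Q(H) = 1/(H - 72*(-147 + H)) = 1/(H + (10584 - 72*H)) = 1/(10584 - 71*H))
1/(W(7*(-1)) + Q(X)) = 1/(sqrt(2)*sqrt(7*(-1)) - 1/(-10584 + 71*(-66))) = 1/(sqrt(2)*sqrt(-7) - 1/(-10584 - 4686)) = 1/(sqrt(2)*(I*sqrt(7)) - 1/(-15270)) = 1/(I*sqrt(14) - 1*(-1/15270)) = 1/(I*sqrt(14) + 1/15270) = 1/(1/15270 + I*sqrt(14))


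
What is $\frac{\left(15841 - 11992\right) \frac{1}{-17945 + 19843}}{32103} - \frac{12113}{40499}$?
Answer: $- \frac{245969102057}{822554858502} \approx -0.29903$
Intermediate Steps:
$\frac{\left(15841 - 11992\right) \frac{1}{-17945 + 19843}}{32103} - \frac{12113}{40499} = \frac{3849}{1898} \cdot \frac{1}{32103} - \frac{12113}{40499} = \frac{1283}{20310498} - \frac{12113}{40499} = - \frac{245969102057}{822554858502}$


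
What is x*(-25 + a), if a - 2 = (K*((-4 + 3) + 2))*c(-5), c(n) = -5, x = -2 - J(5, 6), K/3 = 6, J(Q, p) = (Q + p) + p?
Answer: 2147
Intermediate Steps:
J(Q, p) = Q + 2*p
K = 18 (K = 3*6 = 18)
x = -19 (x = -2 - (5 + 2*6) = -2 - (5 + 12) = -2 - 1*17 = -2 - 17 = -19)
a = -88 (a = 2 + (18*((-4 + 3) + 2))*(-5) = 2 + (18*(-1 + 2))*(-5) = 2 + (18*1)*(-5) = 2 + 18*(-5) = 2 - 90 = -88)
x*(-25 + a) = -19*(-25 - 88) = -19*(-113) = 2147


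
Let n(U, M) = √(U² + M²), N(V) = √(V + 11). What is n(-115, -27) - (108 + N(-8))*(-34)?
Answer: 3672 + √13954 + 34*√3 ≈ 3849.0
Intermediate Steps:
N(V) = √(11 + V)
n(U, M) = √(M² + U²)
n(-115, -27) - (108 + N(-8))*(-34) = √((-27)² + (-115)²) - (108 + √(11 - 8))*(-34) = √(729 + 13225) - (108 + √3)*(-34) = √13954 - (-3672 - 34*√3) = √13954 + (3672 + 34*√3) = 3672 + √13954 + 34*√3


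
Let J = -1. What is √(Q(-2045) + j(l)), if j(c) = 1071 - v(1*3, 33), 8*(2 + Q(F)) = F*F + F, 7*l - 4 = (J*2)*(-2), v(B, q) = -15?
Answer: √2094326/2 ≈ 723.59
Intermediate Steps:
l = 8/7 (l = 4/7 + (-1*2*(-2))/7 = 4/7 + (-2*(-2))/7 = 4/7 + (⅐)*4 = 4/7 + 4/7 = 8/7 ≈ 1.1429)
Q(F) = -2 + F/8 + F²/8 (Q(F) = -2 + (F*F + F)/8 = -2 + (F² + F)/8 = -2 + (F + F²)/8 = -2 + (F/8 + F²/8) = -2 + F/8 + F²/8)
j(c) = 1086 (j(c) = 1071 - 1*(-15) = 1071 + 15 = 1086)
√(Q(-2045) + j(l)) = √((-2 + (⅛)*(-2045) + (⅛)*(-2045)²) + 1086) = √((-2 - 2045/8 + (⅛)*4182025) + 1086) = √((-2 - 2045/8 + 4182025/8) + 1086) = √(1044991/2 + 1086) = √(1047163/2) = √2094326/2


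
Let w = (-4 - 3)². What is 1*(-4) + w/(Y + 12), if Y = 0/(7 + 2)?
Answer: 1/12 ≈ 0.083333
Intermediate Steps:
Y = 0 (Y = 0/9 = (⅑)*0 = 0)
w = 49 (w = (-7)² = 49)
1*(-4) + w/(Y + 12) = 1*(-4) + 49/(0 + 12) = -4 + 49/12 = 1/12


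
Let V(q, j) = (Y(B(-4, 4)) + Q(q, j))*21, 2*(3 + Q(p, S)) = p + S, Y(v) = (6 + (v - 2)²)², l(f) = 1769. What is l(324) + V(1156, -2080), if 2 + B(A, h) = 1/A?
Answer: 1065749/256 ≈ 4163.1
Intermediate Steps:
B(A, h) = -2 + 1/A
Y(v) = (6 + (-2 + v)²)²
Q(p, S) = -3 + S/2 + p/2 (Q(p, S) = -3 + (p + S)/2 = -3 + (S + p)/2 = -3 + (S/2 + p/2) = -3 + S/2 + p/2)
V(q, j) = 3096597/256 + 21*j/2 + 21*q/2 (V(q, j) = ((6 + (-2 + (-2 + 1/(-4)))²)² + (-3 + j/2 + q/2))*21 = ((6 + (-2 + (-2 - ¼))²)² + (-3 + j/2 + q/2))*21 = ((6 + (-2 - 9/4)²)² + (-3 + j/2 + q/2))*21 = ((6 + (-17/4)²)² + (-3 + j/2 + q/2))*21 = ((6 + 289/16)² + (-3 + j/2 + q/2))*21 = ((385/16)² + (-3 + j/2 + q/2))*21 = (148225/256 + (-3 + j/2 + q/2))*21 = (147457/256 + j/2 + q/2)*21 = 3096597/256 + 21*j/2 + 21*q/2)
l(324) + V(1156, -2080) = 1769 + (3096597/256 + (21/2)*(-2080) + (21/2)*1156) = 1769 + (3096597/256 - 21840 + 12138) = 1769 + 612885/256 = 1065749/256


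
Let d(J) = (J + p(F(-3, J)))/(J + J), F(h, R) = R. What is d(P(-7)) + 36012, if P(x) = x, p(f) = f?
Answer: 36013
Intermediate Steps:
d(J) = 1 (d(J) = (J + J)/(J + J) = (2*J)/((2*J)) = (2*J)*(1/(2*J)) = 1)
d(P(-7)) + 36012 = 1 + 36012 = 36013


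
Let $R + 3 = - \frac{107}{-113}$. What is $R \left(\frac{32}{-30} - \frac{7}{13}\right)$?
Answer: $\frac{72616}{22035} \approx 3.2955$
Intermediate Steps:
$R = - \frac{232}{113}$ ($R = -3 - \frac{107}{-113} = -3 - - \frac{107}{113} = -3 + \frac{107}{113} = - \frac{232}{113} \approx -2.0531$)
$R \left(\frac{32}{-30} - \frac{7}{13}\right) = - \frac{232 \left(\frac{32}{-30} - \frac{7}{13}\right)}{113} = - \frac{232 \left(32 \left(- \frac{1}{30}\right) - \frac{7}{13}\right)}{113} = - \frac{232 \left(- \frac{16}{15} - \frac{7}{13}\right)}{113} = \left(- \frac{232}{113}\right) \left(- \frac{313}{195}\right) = \frac{72616}{22035}$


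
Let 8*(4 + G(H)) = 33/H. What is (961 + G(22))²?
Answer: 234549225/256 ≈ 9.1621e+5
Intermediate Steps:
G(H) = -4 + 33/(8*H) (G(H) = -4 + (33/H)/8 = -4 + 33/(8*H))
(961 + G(22))² = (961 + (-4 + (33/8)/22))² = (961 + (-4 + (33/8)*(1/22)))² = (961 + (-4 + 3/16))² = (961 - 61/16)² = (15315/16)² = 234549225/256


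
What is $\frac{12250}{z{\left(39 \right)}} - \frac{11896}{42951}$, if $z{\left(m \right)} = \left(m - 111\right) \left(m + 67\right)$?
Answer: $- \frac{102823337}{54633672} \approx -1.8821$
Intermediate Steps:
$z{\left(m \right)} = \left(-111 + m\right) \left(67 + m\right)$
$\frac{12250}{z{\left(39 \right)}} - \frac{11896}{42951} = \frac{12250}{-7437 + 39^{2} - 1716} - \frac{11896}{42951} = \frac{12250}{-7437 + 1521 - 1716} - \frac{11896}{42951} = \frac{12250}{-7632} - \frac{11896}{42951} = 12250 \left(- \frac{1}{7632}\right) - \frac{11896}{42951} = - \frac{6125}{3816} - \frac{11896}{42951} = - \frac{102823337}{54633672}$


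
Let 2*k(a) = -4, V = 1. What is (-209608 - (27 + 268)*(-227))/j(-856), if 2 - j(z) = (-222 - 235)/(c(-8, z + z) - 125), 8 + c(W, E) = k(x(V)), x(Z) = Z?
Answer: 19256805/187 ≈ 1.0298e+5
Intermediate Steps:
k(a) = -2 (k(a) = (1/2)*(-4) = -2)
c(W, E) = -10 (c(W, E) = -8 - 2 = -10)
j(z) = -187/135 (j(z) = 2 - (-222 - 235)/(-10 - 125) = 2 - (-457)/(-135) = 2 - (-457)*(-1)/135 = 2 - 1*457/135 = 2 - 457/135 = -187/135)
(-209608 - (27 + 268)*(-227))/j(-856) = (-209608 - (27 + 268)*(-227))/(-187/135) = (-209608 - 295*(-227))*(-135/187) = (-209608 - 1*(-66965))*(-135/187) = (-209608 + 66965)*(-135/187) = -142643*(-135/187) = 19256805/187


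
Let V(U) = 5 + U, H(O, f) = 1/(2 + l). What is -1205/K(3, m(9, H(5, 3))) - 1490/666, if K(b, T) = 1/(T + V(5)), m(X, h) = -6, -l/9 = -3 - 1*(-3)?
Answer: -1605805/333 ≈ -4822.2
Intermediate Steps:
l = 0 (l = -9*(-3 - 1*(-3)) = -9*(-3 + 3) = -9*0 = 0)
H(O, f) = 1/2 (H(O, f) = 1/(2 + 0) = 1/2)
K(b, T) = 1/(10 + T) (K(b, T) = 1/(T + (5 + 5)) = 1/(T + 10) = 1/(10 + T))
-1205/K(3, m(9, H(5, 3))) - 1490/666 = -1205/(1/(10 - 6)) - 1490/666 = -1205/(1/4) - 1490*1/666 = -1205/1/4 - 745/333 = -1205*4 - 745/333 = -4820 - 745/333 = -1605805/333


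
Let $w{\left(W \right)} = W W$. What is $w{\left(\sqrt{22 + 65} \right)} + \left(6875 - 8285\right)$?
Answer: $-1323$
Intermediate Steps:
$w{\left(W \right)} = W^{2}$
$w{\left(\sqrt{22 + 65} \right)} + \left(6875 - 8285\right) = \left(\sqrt{22 + 65}\right)^{2} + \left(6875 - 8285\right) = \left(\sqrt{87}\right)^{2} - 1410 = 87 - 1410 = -1323$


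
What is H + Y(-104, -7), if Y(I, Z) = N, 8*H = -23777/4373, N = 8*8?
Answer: 2215199/34984 ≈ 63.320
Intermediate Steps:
N = 64
H = -23777/34984 (H = (-23777/4373)/8 = (-23777*1/4373)/8 = (⅛)*(-23777/4373) = -23777/34984 ≈ -0.67965)
Y(I, Z) = 64
H + Y(-104, -7) = -23777/34984 + 64 = 2215199/34984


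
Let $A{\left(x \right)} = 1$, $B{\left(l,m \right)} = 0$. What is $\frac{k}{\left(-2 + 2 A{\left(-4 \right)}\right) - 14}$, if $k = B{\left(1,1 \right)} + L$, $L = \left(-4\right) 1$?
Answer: $\frac{2}{7} \approx 0.28571$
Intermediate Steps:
$L = -4$
$k = -4$ ($k = 0 - 4 = -4$)
$\frac{k}{\left(-2 + 2 A{\left(-4 \right)}\right) - 14} = \frac{1}{\left(-2 + 2 \cdot 1\right) - 14} \left(-4\right) = \frac{1}{\left(-2 + 2\right) - 14} \left(-4\right) = \frac{1}{0 - 14} \left(-4\right) = \frac{1}{-14} \left(-4\right) = \left(- \frac{1}{14}\right) \left(-4\right) = \frac{2}{7}$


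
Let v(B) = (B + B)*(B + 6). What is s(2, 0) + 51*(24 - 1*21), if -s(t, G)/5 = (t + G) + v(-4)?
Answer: 223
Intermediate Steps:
v(B) = 2*B*(6 + B) (v(B) = (2*B)*(6 + B) = 2*B*(6 + B))
s(t, G) = 80 - 5*G - 5*t (s(t, G) = -5*((t + G) + 2*(-4)*(6 - 4)) = -5*((G + t) + 2*(-4)*2) = -5*((G + t) - 16) = -5*(-16 + G + t) = 80 - 5*G - 5*t)
s(2, 0) + 51*(24 - 1*21) = (80 - 5*0 - 5*2) + 51*(24 - 1*21) = (80 + 0 - 10) + 51*(24 - 21) = 70 + 51*3 = 70 + 153 = 223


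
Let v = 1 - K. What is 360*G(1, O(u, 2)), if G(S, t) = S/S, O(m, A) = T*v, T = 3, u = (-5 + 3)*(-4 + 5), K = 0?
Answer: 360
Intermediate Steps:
u = -2 (u = -2*1 = -2)
v = 1 (v = 1 - 1*0 = 1 + 0 = 1)
O(m, A) = 3 (O(m, A) = 3*1 = 3)
G(S, t) = 1
360*G(1, O(u, 2)) = 360*1 = 360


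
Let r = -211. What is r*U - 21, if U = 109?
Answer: -23020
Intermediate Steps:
r*U - 21 = -211*109 - 21 = -22999 - 21 = -23020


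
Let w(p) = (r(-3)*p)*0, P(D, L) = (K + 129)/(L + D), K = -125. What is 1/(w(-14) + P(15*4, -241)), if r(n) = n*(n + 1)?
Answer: -181/4 ≈ -45.250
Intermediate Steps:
r(n) = n*(1 + n)
P(D, L) = 4/(D + L) (P(D, L) = (-125 + 129)/(L + D) = 4/(D + L))
w(p) = 0 (w(p) = ((-3*(1 - 3))*p)*0 = ((-3*(-2))*p)*0 = (6*p)*0 = 0)
1/(w(-14) + P(15*4, -241)) = 1/(0 + 4/(15*4 - 241)) = 1/(0 + 4/(60 - 241)) = 1/(0 + 4/(-181)) = 1/(0 + 4*(-1/181)) = 1/(0 - 4/181) = 1/(-4/181) = -181/4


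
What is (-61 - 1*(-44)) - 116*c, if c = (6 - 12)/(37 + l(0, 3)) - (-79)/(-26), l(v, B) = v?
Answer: 170405/481 ≈ 354.27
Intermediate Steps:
c = -3079/962 (c = (6 - 12)/(37 + 0) - (-79)/(-26) = -6/37 - (-79)*(-1)/26 = -6*1/37 - 1*79/26 = -6/37 - 79/26 = -3079/962 ≈ -3.2006)
(-61 - 1*(-44)) - 116*c = (-61 - 1*(-44)) - 116*(-3079/962) = (-61 + 44) + 178582/481 = -17 + 178582/481 = 170405/481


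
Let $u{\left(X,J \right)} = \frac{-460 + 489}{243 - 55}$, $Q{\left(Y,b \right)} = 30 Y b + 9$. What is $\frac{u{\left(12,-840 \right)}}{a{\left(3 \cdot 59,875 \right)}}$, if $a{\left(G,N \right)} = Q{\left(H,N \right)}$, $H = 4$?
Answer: $\frac{1}{680748} \approx 1.469 \cdot 10^{-6}$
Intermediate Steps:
$Q{\left(Y,b \right)} = 9 + 30 Y b$ ($Q{\left(Y,b \right)} = 30 Y b + 9 = 9 + 30 Y b$)
$a{\left(G,N \right)} = 9 + 120 N$ ($a{\left(G,N \right)} = 9 + 30 \cdot 4 N = 9 + 120 N$)
$u{\left(X,J \right)} = \frac{29}{188}$
$\frac{u{\left(12,-840 \right)}}{a{\left(3 \cdot 59,875 \right)}} = \frac{29}{188 \left(9 + 120 \cdot 875\right)} = \frac{29}{188 \left(9 + 105000\right)} = \frac{29}{188 \cdot 105009} = \frac{29}{188} \cdot \frac{1}{105009} = \frac{1}{680748}$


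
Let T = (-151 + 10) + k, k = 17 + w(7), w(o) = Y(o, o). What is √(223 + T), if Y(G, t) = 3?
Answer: √102 ≈ 10.100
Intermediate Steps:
w(o) = 3
k = 20 (k = 17 + 3 = 20)
T = -121 (T = (-151 + 10) + 20 = -141 + 20 = -121)
√(223 + T) = √(223 - 121) = √102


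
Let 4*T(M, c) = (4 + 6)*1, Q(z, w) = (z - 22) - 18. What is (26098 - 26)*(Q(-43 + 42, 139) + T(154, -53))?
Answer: -1003772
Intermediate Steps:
Q(z, w) = -40 + z (Q(z, w) = (-22 + z) - 18 = -40 + z)
T(M, c) = 5/2 (T(M, c) = ((4 + 6)*1)/4 = (10*1)/4 = (¼)*10 = 5/2)
(26098 - 26)*(Q(-43 + 42, 139) + T(154, -53)) = (26098 - 26)*((-40 + (-43 + 42)) + 5/2) = 26072*((-40 - 1) + 5/2) = 26072*(-41 + 5/2) = 26072*(-77/2) = -1003772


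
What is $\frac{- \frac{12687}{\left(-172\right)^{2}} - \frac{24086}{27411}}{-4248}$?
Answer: $\frac{1060323581}{3444817997952} \approx 0.0003078$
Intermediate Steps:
$\frac{- \frac{12687}{\left(-172\right)^{2}} - \frac{24086}{27411}}{-4248} = \left(- \frac{12687}{29584} - \frac{24086}{27411}\right) \left(- \frac{1}{4248}\right) = \left(- \frac{1060323581}{810927024}\right) \left(- \frac{1}{4248}\right) = \frac{1060323581}{3444817997952}$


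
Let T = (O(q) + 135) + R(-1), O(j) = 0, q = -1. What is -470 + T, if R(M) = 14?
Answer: -321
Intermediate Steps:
T = 149 (T = (0 + 135) + 14 = 135 + 14 = 149)
-470 + T = -470 + 149 = -321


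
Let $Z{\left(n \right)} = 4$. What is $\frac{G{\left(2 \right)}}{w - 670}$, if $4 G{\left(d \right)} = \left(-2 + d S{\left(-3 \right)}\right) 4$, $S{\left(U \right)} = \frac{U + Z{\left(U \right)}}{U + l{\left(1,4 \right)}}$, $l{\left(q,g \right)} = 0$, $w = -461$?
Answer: $\frac{8}{3393} \approx 0.0023578$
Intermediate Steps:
$S{\left(U \right)} = \frac{4 + U}{U}$ ($S{\left(U \right)} = \frac{U + 4}{U + 0} = \frac{4 + U}{U}$)
$G{\left(d \right)} = -2 - \frac{d}{3}$ ($G{\left(d \right)} = \frac{\left(-2 + d \frac{4 - 3}{-3}\right) 4}{4} = \frac{\left(-2 + d \left(\left(- \frac{1}{3}\right) 1\right)\right) 4}{4} = \frac{\left(-2 + d \left(- \frac{1}{3}\right)\right) 4}{4} = \frac{\left(-2 - \frac{d}{3}\right) 4}{4} = \frac{-8 - \frac{4 d}{3}}{4} = -2 - \frac{d}{3}$)
$\frac{G{\left(2 \right)}}{w - 670} = \frac{-2 - \frac{2}{3}}{-461 - 670} = \frac{-2 - \frac{2}{3}}{-1131} = \left(- \frac{8}{3}\right) \left(- \frac{1}{1131}\right) = \frac{8}{3393}$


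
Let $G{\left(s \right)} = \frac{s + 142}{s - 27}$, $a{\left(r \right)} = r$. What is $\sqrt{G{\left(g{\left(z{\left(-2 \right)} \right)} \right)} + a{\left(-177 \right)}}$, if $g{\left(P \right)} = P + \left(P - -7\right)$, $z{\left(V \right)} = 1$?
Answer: $\frac{i \sqrt{6674}}{6} \approx 13.616 i$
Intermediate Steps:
$g{\left(P \right)} = 7 + 2 P$ ($g{\left(P \right)} = P + \left(P + 7\right) = P + \left(7 + P\right) = 7 + 2 P$)
$G{\left(s \right)} = \frac{142 + s}{-27 + s}$
$\sqrt{G{\left(g{\left(z{\left(-2 \right)} \right)} \right)} + a{\left(-177 \right)}} = \sqrt{\frac{142 + \left(7 + 2 \cdot 1\right)}{-27 + \left(7 + 2 \cdot 1\right)} - 177} = \sqrt{\frac{142 + \left(7 + 2\right)}{-27 + \left(7 + 2\right)} - 177} = \sqrt{\frac{142 + 9}{-27 + 9} - 177} = \sqrt{\frac{1}{-18} \cdot 151 - 177} = \sqrt{\left(- \frac{1}{18}\right) 151 - 177} = \sqrt{- \frac{151}{18} - 177} = \sqrt{- \frac{3337}{18}} = \frac{i \sqrt{6674}}{6}$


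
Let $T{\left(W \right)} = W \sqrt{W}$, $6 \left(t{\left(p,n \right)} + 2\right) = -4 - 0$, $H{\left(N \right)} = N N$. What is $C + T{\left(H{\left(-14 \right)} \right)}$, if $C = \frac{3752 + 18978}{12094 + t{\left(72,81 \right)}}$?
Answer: $\frac{49802023}{18137} \approx 2745.9$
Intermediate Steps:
$H{\left(N \right)} = N^{2}$
$t{\left(p,n \right)} = - \frac{8}{3}$ ($t{\left(p,n \right)} = -2 + \frac{-4 - 0}{6} = -2 + \frac{-4 + 0}{6} = -2 + \frac{1}{6} \left(-4\right) = -2 - \frac{2}{3} = - \frac{8}{3}$)
$T{\left(W \right)} = W^{\frac{3}{2}}$
$C = \frac{34095}{18137}$ ($C = \frac{3752 + 18978}{12094 - \frac{8}{3}} = \frac{22730}{\frac{36274}{3}} = 22730 \cdot \frac{3}{36274} = \frac{34095}{18137} \approx 1.8799$)
$C + T{\left(H{\left(-14 \right)} \right)} = \frac{34095}{18137} + \left(\left(-14\right)^{2}\right)^{\frac{3}{2}} = \frac{34095}{18137} + 196^{\frac{3}{2}} = \frac{34095}{18137} + 2744 = \frac{49802023}{18137}$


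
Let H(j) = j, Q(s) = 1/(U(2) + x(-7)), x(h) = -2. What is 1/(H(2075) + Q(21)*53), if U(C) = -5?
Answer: 7/14472 ≈ 0.00048369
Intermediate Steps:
Q(s) = -1/7 (Q(s) = 1/(-5 - 2) = 1/(-7) = -1/7)
1/(H(2075) + Q(21)*53) = 1/(2075 - 1/7*53) = 1/(2075 - 53/7) = 1/(14472/7) = 7/14472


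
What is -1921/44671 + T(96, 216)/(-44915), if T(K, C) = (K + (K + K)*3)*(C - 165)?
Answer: -1617246227/2006397965 ≈ -0.80604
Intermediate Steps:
T(K, C) = 7*K*(-165 + C) (T(K, C) = (K + (2*K)*3)*(-165 + C) = (K + 6*K)*(-165 + C) = (7*K)*(-165 + C) = 7*K*(-165 + C))
-1921/44671 + T(96, 216)/(-44915) = -1921/44671 + (7*96*(-165 + 216))/(-44915) = -1921*1/44671 + (7*96*51)*(-1/44915) = -1921/44671 + 34272*(-1/44915) = -1921/44671 - 34272/44915 = -1617246227/2006397965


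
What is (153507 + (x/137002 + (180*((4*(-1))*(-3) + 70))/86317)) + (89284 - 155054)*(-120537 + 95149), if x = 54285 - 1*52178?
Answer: 19747835491492203717/11825601634 ≈ 1.6699e+9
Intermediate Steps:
x = 2107 (x = 54285 - 52178 = 2107)
(153507 + (x/137002 + (180*((4*(-1))*(-3) + 70))/86317)) + (89284 - 155054)*(-120537 + 95149) = (153507 + (2107/137002 + (180*((4*(-1))*(-3) + 70))/86317)) + (89284 - 155054)*(-120537 + 95149) = (153507 + (2107*(1/137002) + (180*(-4*(-3) + 70))*(1/86317))) - 65770*(-25388) = (153507 + (2107/137002 + (180*(12 + 70))*(1/86317))) + 1669768760 = (153507 + (2107/137002 + (180*82)*(1/86317))) + 1669768760 = (153507 + (2107/137002 + 14760*(1/86317))) + 1669768760 = (153507 + (2107/137002 + 14760/86317)) + 1669768760 = (153507 + 2204019439/11825601634) + 1669768760 = 1815314834049877/11825601634 + 1669768760 = 19747835491492203717/11825601634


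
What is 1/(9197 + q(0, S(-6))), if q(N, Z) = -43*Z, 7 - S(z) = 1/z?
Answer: 6/53333 ≈ 0.00011250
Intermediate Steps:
S(z) = 7 - 1/z
1/(9197 + q(0, S(-6))) = 1/(9197 - 43*(7 - 1/(-6))) = 1/(9197 - 43*(7 - 1*(-1/6))) = 1/(9197 - 43*(7 + 1/6)) = 1/(9197 - 43*43/6) = 1/(9197 - 1849/6) = 1/(53333/6) = 6/53333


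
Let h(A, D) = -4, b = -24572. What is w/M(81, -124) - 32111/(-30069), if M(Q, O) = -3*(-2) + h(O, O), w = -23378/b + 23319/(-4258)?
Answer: -469800265579/393255822843 ≈ -1.1946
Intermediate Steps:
w = -59181368/13078447 (w = -23378/(-24572) + 23319/(-4258) = -23378*(-1/24572) + 23319*(-1/4258) = 11689/12286 - 23319/4258 = -59181368/13078447 ≈ -4.5251)
M(Q, O) = 2 (M(Q, O) = -3*(-2) - 4 = 6 - 4 = 2)
w/M(81, -124) - 32111/(-30069) = -59181368/13078447/2 - 32111/(-30069) = -59181368/13078447*½ - 32111*(-1/30069) = -29590684/13078447 + 32111/30069 = -469800265579/393255822843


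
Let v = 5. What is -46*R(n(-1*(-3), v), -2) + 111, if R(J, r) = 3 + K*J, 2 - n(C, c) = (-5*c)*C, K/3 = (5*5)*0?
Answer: -27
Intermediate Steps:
K = 0 (K = 3*((5*5)*0) = 3*(25*0) = 3*0 = 0)
n(C, c) = 2 + 5*C*c (n(C, c) = 2 - (-5*c)*C = 2 - (-5)*C*c = 2 + 5*C*c)
R(J, r) = 3 (R(J, r) = 3 + 0*J = 3 + 0 = 3)
-46*R(n(-1*(-3), v), -2) + 111 = -46*3 + 111 = -138 + 111 = -27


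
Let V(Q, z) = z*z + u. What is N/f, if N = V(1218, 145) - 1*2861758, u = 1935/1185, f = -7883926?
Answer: 112208889/311415077 ≈ 0.36032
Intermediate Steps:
u = 129/79 (u = 1935*(1/1185) = 129/79 ≈ 1.6329)
V(Q, z) = 129/79 + z² (V(Q, z) = z*z + 129/79 = z² + 129/79 = 129/79 + z²)
N = -224417778/79 (N = (129/79 + 145²) - 1*2861758 = (129/79 + 21025) - 2861758 = 1661104/79 - 2861758 = -224417778/79 ≈ -2.8407e+6)
N/f = -224417778/79/(-7883926) = -224417778/79*(-1/7883926) = 112208889/311415077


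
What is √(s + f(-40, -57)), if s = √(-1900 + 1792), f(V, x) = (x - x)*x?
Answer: 3^(¾)*(1 + I) ≈ 2.2795 + 2.2795*I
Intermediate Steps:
f(V, x) = 0 (f(V, x) = 0*x = 0)
s = 6*I*√3 (s = √(-108) = 6*I*√3 ≈ 10.392*I)
√(s + f(-40, -57)) = √(6*I*√3 + 0) = √(6*I*√3) = √2*3^(¾)*√I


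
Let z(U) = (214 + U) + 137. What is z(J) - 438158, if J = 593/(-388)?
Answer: -169869709/388 ≈ -4.3781e+5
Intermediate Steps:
J = -593/388 (J = 593*(-1/388) = -593/388 ≈ -1.5284)
z(U) = 351 + U
z(J) - 438158 = (351 - 593/388) - 438158 = 135595/388 - 438158 = -169869709/388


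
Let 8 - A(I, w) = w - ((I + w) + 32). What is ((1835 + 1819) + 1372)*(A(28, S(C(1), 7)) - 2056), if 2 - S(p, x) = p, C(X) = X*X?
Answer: -9991688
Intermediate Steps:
C(X) = X²
S(p, x) = 2 - p
A(I, w) = 40 + I (A(I, w) = 8 - (w - ((I + w) + 32)) = 8 - (w - (32 + I + w)) = 8 - (w + (-32 - I - w)) = 8 - (-32 - I) = 8 + (32 + I) = 40 + I)
((1835 + 1819) + 1372)*(A(28, S(C(1), 7)) - 2056) = ((1835 + 1819) + 1372)*((40 + 28) - 2056) = (3654 + 1372)*(68 - 2056) = 5026*(-1988) = -9991688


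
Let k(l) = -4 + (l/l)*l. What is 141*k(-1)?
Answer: -705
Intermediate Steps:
k(l) = -4 + l (k(l) = -4 + 1*l = -4 + l)
141*k(-1) = 141*(-4 - 1) = 141*(-5) = -705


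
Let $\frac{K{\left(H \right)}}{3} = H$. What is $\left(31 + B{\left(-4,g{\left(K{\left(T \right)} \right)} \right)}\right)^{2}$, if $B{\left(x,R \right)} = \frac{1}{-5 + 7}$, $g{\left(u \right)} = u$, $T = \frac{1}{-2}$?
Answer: $\frac{3969}{4} \approx 992.25$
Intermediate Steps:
$T = - \frac{1}{2} \approx -0.5$
$K{\left(H \right)} = 3 H$
$B{\left(x,R \right)} = \frac{1}{2}$
$\left(31 + B{\left(-4,g{\left(K{\left(T \right)} \right)} \right)}\right)^{2} = \left(31 + \frac{1}{2}\right)^{2} = \left(\frac{63}{2}\right)^{2} = \frac{3969}{4}$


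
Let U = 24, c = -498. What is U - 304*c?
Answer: 151416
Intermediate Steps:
U - 304*c = 24 - 304*(-498) = 24 + 151392 = 151416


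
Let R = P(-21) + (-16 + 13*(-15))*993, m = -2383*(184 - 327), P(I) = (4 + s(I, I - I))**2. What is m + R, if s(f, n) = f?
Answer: 131535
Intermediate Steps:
P(I) = (4 + I)**2
m = 340769 (m = -2383*(-143) = 340769)
R = -209234 (R = (4 - 21)**2 + (-16 + 13*(-15))*993 = (-17)**2 + (-16 - 195)*993 = 289 - 211*993 = 289 - 209523 = -209234)
m + R = 340769 - 209234 = 131535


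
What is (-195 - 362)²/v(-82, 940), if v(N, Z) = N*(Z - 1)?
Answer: -310249/76998 ≈ -4.0293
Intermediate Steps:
v(N, Z) = N*(-1 + Z)
(-195 - 362)²/v(-82, 940) = (-195 - 362)²/((-82*(-1 + 940))) = (-557)²/((-82*939)) = 310249/(-76998) = 310249*(-1/76998) = -310249/76998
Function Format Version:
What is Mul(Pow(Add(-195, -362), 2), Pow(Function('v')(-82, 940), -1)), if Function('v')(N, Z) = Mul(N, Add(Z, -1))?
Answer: Rational(-310249, 76998) ≈ -4.0293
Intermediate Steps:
Function('v')(N, Z) = Mul(N, Add(-1, Z))
Mul(Pow(Add(-195, -362), 2), Pow(Function('v')(-82, 940), -1)) = Mul(Pow(Add(-195, -362), 2), Pow(Mul(-82, Add(-1, 940)), -1)) = Mul(Pow(-557, 2), Pow(Mul(-82, 939), -1)) = Mul(310249, Pow(-76998, -1)) = Mul(310249, Rational(-1, 76998)) = Rational(-310249, 76998)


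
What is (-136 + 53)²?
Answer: 6889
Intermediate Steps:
(-136 + 53)² = (-83)² = 6889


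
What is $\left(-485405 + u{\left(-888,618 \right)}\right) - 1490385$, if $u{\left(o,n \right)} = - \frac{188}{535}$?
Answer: $- \frac{1057047838}{535} \approx -1.9758 \cdot 10^{6}$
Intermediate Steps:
$u{\left(o,n \right)} = - \frac{188}{535}$ ($u{\left(o,n \right)} = \left(-188\right) \frac{1}{535} = - \frac{188}{535}$)
$\left(-485405 + u{\left(-888,618 \right)}\right) - 1490385 = \left(-485405 - \frac{188}{535}\right) - 1490385 = - \frac{259691863}{535} - 1490385 = - \frac{1057047838}{535}$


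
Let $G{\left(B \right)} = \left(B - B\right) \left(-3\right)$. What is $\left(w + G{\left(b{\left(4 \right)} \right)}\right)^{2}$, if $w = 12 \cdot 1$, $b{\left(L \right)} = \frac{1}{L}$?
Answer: $144$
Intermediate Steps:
$G{\left(B \right)} = 0$ ($G{\left(B \right)} = 0 \left(-3\right) = 0$)
$w = 12$
$\left(w + G{\left(b{\left(4 \right)} \right)}\right)^{2} = \left(12 + 0\right)^{2} = 12^{2} = 144$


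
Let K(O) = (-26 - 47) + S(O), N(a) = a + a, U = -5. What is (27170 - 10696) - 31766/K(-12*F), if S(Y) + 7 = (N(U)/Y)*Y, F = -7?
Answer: 757213/45 ≈ 16827.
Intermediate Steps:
N(a) = 2*a
S(Y) = -17 (S(Y) = -7 + ((2*(-5))/Y)*Y = -7 + (-10/Y)*Y = -7 - 10 = -17)
K(O) = -90 (K(O) = (-26 - 47) - 17 = -73 - 17 = -90)
(27170 - 10696) - 31766/K(-12*F) = (27170 - 10696) - 31766/(-90) = 16474 - 31766*(-1/90) = 16474 + 15883/45 = 757213/45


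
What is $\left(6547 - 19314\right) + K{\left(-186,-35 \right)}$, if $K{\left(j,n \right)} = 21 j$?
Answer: $-16673$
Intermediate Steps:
$\left(6547 - 19314\right) + K{\left(-186,-35 \right)} = \left(6547 - 19314\right) + 21 \left(-186\right) = -12767 - 3906 = -16673$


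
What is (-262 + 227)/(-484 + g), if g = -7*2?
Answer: 35/498 ≈ 0.070281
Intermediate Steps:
g = -14
(-262 + 227)/(-484 + g) = (-262 + 227)/(-484 - 14) = -35/(-498) = -35*(-1/498) = 35/498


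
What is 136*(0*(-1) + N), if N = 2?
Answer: 272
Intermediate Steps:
136*(0*(-1) + N) = 136*(0*(-1) + 2) = 136*(0 + 2) = 136*2 = 272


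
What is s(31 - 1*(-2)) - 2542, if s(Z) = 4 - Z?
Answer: -2571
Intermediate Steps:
s(31 - 1*(-2)) - 2542 = (4 - (31 - 1*(-2))) - 2542 = (4 - (31 + 2)) - 2542 = (4 - 1*33) - 2542 = (4 - 33) - 2542 = -29 - 2542 = -2571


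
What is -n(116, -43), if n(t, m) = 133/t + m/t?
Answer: -45/58 ≈ -0.77586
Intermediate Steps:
-n(116, -43) = -(133 - 43)/116 = -90/116 = -1*45/58 = -45/58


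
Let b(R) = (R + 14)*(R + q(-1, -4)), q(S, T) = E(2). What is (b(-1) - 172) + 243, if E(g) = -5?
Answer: -7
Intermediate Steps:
q(S, T) = -5
b(R) = (-5 + R)*(14 + R) (b(R) = (R + 14)*(R - 5) = (14 + R)*(-5 + R) = (-5 + R)*(14 + R))
(b(-1) - 172) + 243 = ((-70 + (-1)² + 9*(-1)) - 172) + 243 = ((-70 + 1 - 9) - 172) + 243 = (-78 - 172) + 243 = -250 + 243 = -7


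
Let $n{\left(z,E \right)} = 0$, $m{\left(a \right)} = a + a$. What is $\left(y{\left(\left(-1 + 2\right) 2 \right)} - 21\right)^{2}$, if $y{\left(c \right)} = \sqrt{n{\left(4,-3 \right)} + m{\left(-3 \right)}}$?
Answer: $\left(21 - i \sqrt{6}\right)^{2} \approx 435.0 - 102.88 i$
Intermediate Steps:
$m{\left(a \right)} = 2 a$
$y{\left(c \right)} = i \sqrt{6}$ ($y{\left(c \right)} = \sqrt{0 + 2 \left(-3\right)} = \sqrt{0 - 6} = \sqrt{-6} = i \sqrt{6}$)
$\left(y{\left(\left(-1 + 2\right) 2 \right)} - 21\right)^{2} = \left(i \sqrt{6} - 21\right)^{2} = \left(-21 + i \sqrt{6}\right)^{2}$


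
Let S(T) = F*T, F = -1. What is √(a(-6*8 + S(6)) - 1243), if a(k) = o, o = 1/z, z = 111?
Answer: 2*I*√3828723/111 ≈ 35.256*I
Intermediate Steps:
S(T) = -T
o = 1/111 ≈ 0.0090090
a(k) = 1/111
√(a(-6*8 + S(6)) - 1243) = √(1/111 - 1243) = √(-137972/111) = 2*I*√3828723/111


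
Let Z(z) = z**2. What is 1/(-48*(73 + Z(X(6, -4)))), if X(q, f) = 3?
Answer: -1/3936 ≈ -0.00025406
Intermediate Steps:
1/(-48*(73 + Z(X(6, -4)))) = 1/(-48*(73 + 3**2)) = 1/(-48*(73 + 9)) = 1/(-48*82) = 1/(-3936) = -1/3936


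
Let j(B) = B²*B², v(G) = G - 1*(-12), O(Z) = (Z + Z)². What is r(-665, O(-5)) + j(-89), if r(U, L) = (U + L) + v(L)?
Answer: 62741788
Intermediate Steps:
O(Z) = 4*Z² (O(Z) = (2*Z)² = 4*Z²)
v(G) = 12 + G (v(G) = G + 12 = 12 + G)
j(B) = B⁴
r(U, L) = 12 + U + 2*L (r(U, L) = (U + L) + (12 + L) = (L + U) + (12 + L) = 12 + U + 2*L)
r(-665, O(-5)) + j(-89) = (12 - 665 + 2*(4*(-5)²)) + (-89)⁴ = (12 - 665 + 2*(4*25)) + 62742241 = (12 - 665 + 2*100) + 62742241 = (12 - 665 + 200) + 62742241 = -453 + 62742241 = 62741788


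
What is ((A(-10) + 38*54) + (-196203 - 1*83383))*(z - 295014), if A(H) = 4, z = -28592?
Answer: 89810373180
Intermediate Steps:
((A(-10) + 38*54) + (-196203 - 1*83383))*(z - 295014) = ((4 + 38*54) + (-196203 - 1*83383))*(-28592 - 295014) = ((4 + 2052) + (-196203 - 83383))*(-323606) = (2056 - 279586)*(-323606) = -277530*(-323606) = 89810373180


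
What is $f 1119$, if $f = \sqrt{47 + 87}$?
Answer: $1119 \sqrt{134} \approx 12953.0$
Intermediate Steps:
$f = \sqrt{134} \approx 11.576$
$f 1119 = \sqrt{134} \cdot 1119 = 1119 \sqrt{134}$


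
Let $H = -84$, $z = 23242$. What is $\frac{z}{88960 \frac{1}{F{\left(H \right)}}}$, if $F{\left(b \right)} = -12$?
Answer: $- \frac{34863}{11120} \approx -3.1352$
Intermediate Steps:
$\frac{z}{88960 \frac{1}{F{\left(H \right)}}} = \frac{23242}{88960 \frac{1}{-12}} = \frac{23242}{88960 \left(- \frac{1}{12}\right)} = \frac{23242}{- \frac{22240}{3}} = 23242 \left(- \frac{3}{22240}\right) = - \frac{34863}{11120}$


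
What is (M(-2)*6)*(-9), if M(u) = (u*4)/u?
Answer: -216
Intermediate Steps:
M(u) = 4 (M(u) = (4*u)/u = 4)
(M(-2)*6)*(-9) = (4*6)*(-9) = 24*(-9) = -216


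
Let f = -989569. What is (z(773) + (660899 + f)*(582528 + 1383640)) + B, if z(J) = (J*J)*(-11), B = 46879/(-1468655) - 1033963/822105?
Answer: -156049427254153370976157/241477723755 ≈ -6.4623e+11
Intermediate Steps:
B = -311414878012/241477723755 (B = 46879*(-1/1468655) - 1033963*1/822105 = -46879/1468655 - 1033963/822105 = -311414878012/241477723755 ≈ -1.2896)
z(J) = -11*J**2 (z(J) = J**2*(-11) = -11*J**2)
(z(773) + (660899 + f)*(582528 + 1383640)) + B = (-11*773**2 + (660899 - 989569)*(582528 + 1383640)) - 311414878012/241477723755 = (-11*597529 - 328670*1966168) - 311414878012/241477723755 = (-6572819 - 646220436560) - 311414878012/241477723755 = -646227009379 - 311414878012/241477723755 = -156049427254153370976157/241477723755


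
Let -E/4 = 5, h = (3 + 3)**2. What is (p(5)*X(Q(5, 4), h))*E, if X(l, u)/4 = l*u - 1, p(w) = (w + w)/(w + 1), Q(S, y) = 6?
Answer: -86000/3 ≈ -28667.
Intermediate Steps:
h = 36 (h = 6**2 = 36)
p(w) = 2*w/(1 + w) (p(w) = (2*w)/(1 + w) = 2*w/(1 + w))
E = -20 (E = -4*5 = -20)
X(l, u) = -4 + 4*l*u (X(l, u) = 4*(l*u - 1) = 4*(-1 + l*u) = -4 + 4*l*u)
(p(5)*X(Q(5, 4), h))*E = ((2*5/(1 + 5))*(-4 + 4*6*36))*(-20) = ((2*5/6)*(-4 + 864))*(-20) = ((2*5*(1/6))*860)*(-20) = ((5/3)*860)*(-20) = (4300/3)*(-20) = -86000/3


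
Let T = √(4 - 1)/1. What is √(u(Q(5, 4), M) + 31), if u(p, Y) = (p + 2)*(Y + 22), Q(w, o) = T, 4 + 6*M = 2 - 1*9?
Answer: √(2568 + 726*√3)/6 ≈ 10.308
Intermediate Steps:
M = -11/6 (M = -⅔ + (2 - 1*9)/6 = -⅔ + (2 - 9)/6 = -⅔ + (⅙)*(-7) = -⅔ - 7/6 = -11/6 ≈ -1.8333)
T = √3 (T = √3*1 = √3 ≈ 1.7320)
Q(w, o) = √3
u(p, Y) = (2 + p)*(22 + Y)
√(u(Q(5, 4), M) + 31) = √((44 + 2*(-11/6) + 22*√3 - 11*√3/6) + 31) = √((44 - 11/3 + 22*√3 - 11*√3/6) + 31) = √((121/3 + 121*√3/6) + 31) = √(214/3 + 121*√3/6)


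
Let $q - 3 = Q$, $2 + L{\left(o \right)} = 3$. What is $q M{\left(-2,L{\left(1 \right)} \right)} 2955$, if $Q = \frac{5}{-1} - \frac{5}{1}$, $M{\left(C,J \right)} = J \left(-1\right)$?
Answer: $20685$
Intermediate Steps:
$L{\left(o \right)} = 1$ ($L{\left(o \right)} = -2 + 3 = 1$)
$M{\left(C,J \right)} = - J$
$Q = -10$ ($Q = 5 \left(-1\right) - 5 = -5 - 5 = -10$)
$q = -7$ ($q = 3 - 10 = -7$)
$q M{\left(-2,L{\left(1 \right)} \right)} 2955 = - 7 \left(\left(-1\right) 1\right) 2955 = \left(-7\right) \left(-1\right) 2955 = 7 \cdot 2955 = 20685$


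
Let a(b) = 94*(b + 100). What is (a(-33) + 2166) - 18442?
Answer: -9978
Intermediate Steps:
a(b) = 9400 + 94*b (a(b) = 94*(100 + b) = 9400 + 94*b)
(a(-33) + 2166) - 18442 = ((9400 + 94*(-33)) + 2166) - 18442 = ((9400 - 3102) + 2166) - 18442 = (6298 + 2166) - 18442 = 8464 - 18442 = -9978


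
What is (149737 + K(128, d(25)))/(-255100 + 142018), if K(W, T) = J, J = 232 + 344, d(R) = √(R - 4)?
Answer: -150313/113082 ≈ -1.3292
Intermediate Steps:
d(R) = √(-4 + R)
J = 576
K(W, T) = 576
(149737 + K(128, d(25)))/(-255100 + 142018) = (149737 + 576)/(-255100 + 142018) = 150313/(-113082) = 150313*(-1/113082) = -150313/113082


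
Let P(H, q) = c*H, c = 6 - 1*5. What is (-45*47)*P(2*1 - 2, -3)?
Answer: 0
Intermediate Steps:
c = 1 (c = 6 - 5 = 1)
P(H, q) = H (P(H, q) = 1*H = H)
(-45*47)*P(2*1 - 2, -3) = (-45*47)*(2*1 - 2) = -2115*(2 - 2) = -2115*0 = 0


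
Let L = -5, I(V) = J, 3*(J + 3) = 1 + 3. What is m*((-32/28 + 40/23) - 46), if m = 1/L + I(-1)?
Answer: 5848/69 ≈ 84.754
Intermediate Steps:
J = -5/3 (J = -3 + (1 + 3)/3 = -3 + (⅓)*4 = -3 + 4/3 = -5/3 ≈ -1.6667)
I(V) = -5/3
m = -28/15 (m = 1/(-5) - 5/3 = -⅕ - 5/3 = -28/15 ≈ -1.8667)
m*((-32/28 + 40/23) - 46) = -28*((-32/28 + 40/23) - 46)/15 = -28*((-32*1/28 + 40*(1/23)) - 46)/15 = -28*((-8/7 + 40/23) - 46)/15 = -28*(96/161 - 46)/15 = -28/15*(-7310/161) = 5848/69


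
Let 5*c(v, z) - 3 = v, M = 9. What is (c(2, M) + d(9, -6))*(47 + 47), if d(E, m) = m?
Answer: -470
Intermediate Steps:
c(v, z) = 3/5 + v/5
(c(2, M) + d(9, -6))*(47 + 47) = ((3/5 + (1/5)*2) - 6)*(47 + 47) = ((3/5 + 2/5) - 6)*94 = (1 - 6)*94 = -5*94 = -470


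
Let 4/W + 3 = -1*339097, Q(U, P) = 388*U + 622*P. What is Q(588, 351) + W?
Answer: 37849155149/84775 ≈ 4.4647e+5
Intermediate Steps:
W = -1/84775 (W = 4/(-3 - 1*339097) = 4/(-3 - 339097) = 4/(-339100) = 4*(-1/339100) = -1/84775 ≈ -1.1796e-5)
Q(588, 351) + W = (388*588 + 622*351) - 1/84775 = (228144 + 218322) - 1/84775 = 446466 - 1/84775 = 37849155149/84775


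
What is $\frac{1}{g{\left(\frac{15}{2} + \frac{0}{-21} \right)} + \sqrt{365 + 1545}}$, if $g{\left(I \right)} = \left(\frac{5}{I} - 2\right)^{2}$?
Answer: $- \frac{72}{77227} + \frac{81 \sqrt{1910}}{154454} \approx 0.021987$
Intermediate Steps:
$g{\left(I \right)} = \left(-2 + \frac{5}{I}\right)^{2}$
$\frac{1}{g{\left(\frac{15}{2} + \frac{0}{-21} \right)} + \sqrt{365 + 1545}} = \frac{1}{\frac{\left(-5 + 2 \left(\frac{15}{2} + \frac{0}{-21}\right)\right)^{2}}{\left(\frac{15}{2} + \frac{0}{-21}\right)^{2}} + \sqrt{365 + 1545}} = \frac{1}{\frac{\left(-5 + 2 \left(15 \cdot \frac{1}{2} + 0 \left(- \frac{1}{21}\right)\right)\right)^{2}}{\left(15 \cdot \frac{1}{2} + 0 \left(- \frac{1}{21}\right)\right)^{2}} + \sqrt{1910}} = \frac{1}{\frac{\left(-5 + 2 \left(\frac{15}{2} + 0\right)\right)^{2}}{\left(\frac{15}{2} + 0\right)^{2}} + \sqrt{1910}} = \frac{1}{\frac{\left(-5 + 2 \cdot \frac{15}{2}\right)^{2}}{\frac{225}{4}} + \sqrt{1910}} = \frac{1}{\frac{4 \left(-5 + 15\right)^{2}}{225} + \sqrt{1910}} = \frac{1}{\frac{4 \cdot 10^{2}}{225} + \sqrt{1910}} = \frac{1}{\frac{4}{225} \cdot 100 + \sqrt{1910}} = \frac{1}{\frac{16}{9} + \sqrt{1910}}$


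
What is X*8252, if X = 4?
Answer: 33008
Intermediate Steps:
X*8252 = 4*8252 = 33008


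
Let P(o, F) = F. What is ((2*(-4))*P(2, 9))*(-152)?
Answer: 10944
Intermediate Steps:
((2*(-4))*P(2, 9))*(-152) = ((2*(-4))*9)*(-152) = -8*9*(-152) = -72*(-152) = 10944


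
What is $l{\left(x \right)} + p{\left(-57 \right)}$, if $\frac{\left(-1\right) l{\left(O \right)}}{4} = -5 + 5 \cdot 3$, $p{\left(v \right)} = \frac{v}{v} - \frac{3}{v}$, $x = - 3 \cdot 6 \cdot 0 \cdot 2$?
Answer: $- \frac{740}{19} \approx -38.947$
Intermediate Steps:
$x = 0$ ($x = \left(-3\right) 0 \cdot 2 = 0 \cdot 2 = 0$)
$p{\left(v \right)} = 1 - \frac{3}{v}$
$l{\left(O \right)} = -40$ ($l{\left(O \right)} = - 4 \left(-5 + 5 \cdot 3\right) = - 4 \left(-5 + 15\right) = \left(-4\right) 10 = -40$)
$l{\left(x \right)} + p{\left(-57 \right)} = -40 + \frac{-3 - 57}{-57} = -40 - - \frac{20}{19} = -40 + \frac{20}{19} = - \frac{740}{19}$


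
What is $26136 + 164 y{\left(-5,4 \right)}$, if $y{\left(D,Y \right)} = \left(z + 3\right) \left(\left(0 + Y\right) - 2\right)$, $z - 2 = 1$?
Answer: $28104$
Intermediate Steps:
$z = 3$ ($z = 2 + 1 = 3$)
$y{\left(D,Y \right)} = -12 + 6 Y$ ($y{\left(D,Y \right)} = \left(3 + 3\right) \left(\left(0 + Y\right) - 2\right) = 6 \left(Y - 2\right) = 6 \left(-2 + Y\right) = -12 + 6 Y$)
$26136 + 164 y{\left(-5,4 \right)} = 26136 + 164 \left(-12 + 6 \cdot 4\right) = 26136 + 164 \left(-12 + 24\right) = 26136 + 164 \cdot 12 = 26136 + 1968 = 28104$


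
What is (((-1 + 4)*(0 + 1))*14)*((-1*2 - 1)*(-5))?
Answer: 630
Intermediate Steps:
(((-1 + 4)*(0 + 1))*14)*((-1*2 - 1)*(-5)) = ((3*1)*14)*((-2 - 1)*(-5)) = (3*14)*(-3*(-5)) = 42*15 = 630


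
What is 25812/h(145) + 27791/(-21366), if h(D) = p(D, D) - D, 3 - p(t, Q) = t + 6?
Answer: -559641955/6260238 ≈ -89.396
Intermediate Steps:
p(t, Q) = -3 - t (p(t, Q) = 3 - (t + 6) = 3 - (6 + t) = 3 + (-6 - t) = -3 - t)
h(D) = -3 - 2*D (h(D) = (-3 - D) - D = -3 - 2*D)
25812/h(145) + 27791/(-21366) = 25812/(-3 - 2*145) + 27791/(-21366) = 25812/(-3 - 290) + 27791*(-1/21366) = 25812/(-293) - 27791/21366 = 25812*(-1/293) - 27791/21366 = -25812/293 - 27791/21366 = -559641955/6260238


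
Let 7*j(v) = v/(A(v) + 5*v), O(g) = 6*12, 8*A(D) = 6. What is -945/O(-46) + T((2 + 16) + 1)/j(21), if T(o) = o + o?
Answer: 10611/8 ≈ 1326.4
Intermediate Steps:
A(D) = ¾ (A(D) = (⅛)*6 = ¾)
T(o) = 2*o
O(g) = 72
j(v) = v/(7*(¾ + 5*v)) (j(v) = (v/(¾ + 5*v))/7 = v/(7*(¾ + 5*v)))
-945/O(-46) + T((2 + 16) + 1)/j(21) = -945/72 + (2*((2 + 16) + 1))/(((4/7)*21/(3 + 20*21))) = -945*1/72 + (2*(18 + 1))/(((4/7)*21/(3 + 420))) = -105/8 + (2*19)/(((4/7)*21/423)) = -105/8 + 38/(((4/7)*21*(1/423))) = -105/8 + 38/(4/141) = -105/8 + 38*(141/4) = -105/8 + 2679/2 = 10611/8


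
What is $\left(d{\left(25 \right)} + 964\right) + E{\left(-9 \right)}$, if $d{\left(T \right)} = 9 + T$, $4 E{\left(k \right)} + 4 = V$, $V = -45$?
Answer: $\frac{3943}{4} \approx 985.75$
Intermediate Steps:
$E{\left(k \right)} = - \frac{49}{4}$ ($E{\left(k \right)} = -1 + \frac{1}{4} \left(-45\right) = -1 - \frac{45}{4} = - \frac{49}{4}$)
$\left(d{\left(25 \right)} + 964\right) + E{\left(-9 \right)} = \left(\left(9 + 25\right) + 964\right) - \frac{49}{4} = \left(34 + 964\right) - \frac{49}{4} = 998 - \frac{49}{4} = \frac{3943}{4}$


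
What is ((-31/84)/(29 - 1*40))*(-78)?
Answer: -403/154 ≈ -2.6169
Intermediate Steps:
((-31/84)/(29 - 1*40))*(-78) = ((-31*1/84)/(29 - 40))*(-78) = -31/84/(-11)*(-78) = -31/84*(-1/11)*(-78) = (31/924)*(-78) = -403/154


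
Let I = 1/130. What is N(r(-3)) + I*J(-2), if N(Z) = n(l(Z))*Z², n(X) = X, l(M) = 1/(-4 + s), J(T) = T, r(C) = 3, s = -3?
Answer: -592/455 ≈ -1.3011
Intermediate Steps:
l(M) = -⅐ (l(M) = 1/(-4 - 3) = 1/(-7) = -⅐)
I = 1/130 ≈ 0.0076923
N(Z) = -Z²/7
N(r(-3)) + I*J(-2) = -⅐*3² + (1/130)*(-2) = -⅐*9 - 1/65 = -9/7 - 1/65 = -592/455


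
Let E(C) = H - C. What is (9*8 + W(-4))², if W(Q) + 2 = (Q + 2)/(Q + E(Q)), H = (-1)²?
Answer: 4624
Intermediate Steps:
H = 1
E(C) = 1 - C
W(Q) = Q (W(Q) = -2 + (Q + 2)/(Q + (1 - Q)) = -2 + (2 + Q)/1 = -2 + (2 + Q)*1 = -2 + (2 + Q) = Q)
(9*8 + W(-4))² = (9*8 - 4)² = (72 - 4)² = 68² = 4624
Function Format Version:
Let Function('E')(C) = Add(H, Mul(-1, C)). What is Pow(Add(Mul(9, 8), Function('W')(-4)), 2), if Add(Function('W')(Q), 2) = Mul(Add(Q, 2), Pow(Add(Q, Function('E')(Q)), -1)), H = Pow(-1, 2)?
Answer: 4624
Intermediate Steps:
H = 1
Function('E')(C) = Add(1, Mul(-1, C))
Function('W')(Q) = Q (Function('W')(Q) = Add(-2, Mul(Add(Q, 2), Pow(Add(Q, Add(1, Mul(-1, Q))), -1))) = Add(-2, Mul(Add(2, Q), Pow(1, -1))) = Add(-2, Mul(Add(2, Q), 1)) = Add(-2, Add(2, Q)) = Q)
Pow(Add(Mul(9, 8), Function('W')(-4)), 2) = Pow(Add(Mul(9, 8), -4), 2) = Pow(Add(72, -4), 2) = Pow(68, 2) = 4624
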